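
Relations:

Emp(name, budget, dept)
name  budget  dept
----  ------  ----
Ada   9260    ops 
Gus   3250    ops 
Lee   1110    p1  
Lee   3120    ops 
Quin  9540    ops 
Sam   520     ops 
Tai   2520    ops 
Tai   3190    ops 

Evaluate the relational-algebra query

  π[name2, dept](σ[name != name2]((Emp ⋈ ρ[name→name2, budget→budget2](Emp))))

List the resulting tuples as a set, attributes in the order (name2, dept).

{(Ada, ops), (Gus, ops), (Lee, ops), (Quin, ops), (Sam, ops), (Tai, ops)}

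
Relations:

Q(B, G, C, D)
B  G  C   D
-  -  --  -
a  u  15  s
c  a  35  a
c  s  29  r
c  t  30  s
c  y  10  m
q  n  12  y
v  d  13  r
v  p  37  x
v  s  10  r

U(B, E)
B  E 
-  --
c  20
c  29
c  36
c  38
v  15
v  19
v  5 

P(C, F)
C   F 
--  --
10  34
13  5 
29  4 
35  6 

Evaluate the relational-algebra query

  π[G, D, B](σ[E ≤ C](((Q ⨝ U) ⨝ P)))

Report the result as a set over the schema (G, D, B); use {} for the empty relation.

Q ⋈ U (natural join on B): {(c, a, 35, a, 20), (c, a, 35, a, 29), (c, a, 35, a, 36), (c, a, 35, a, 38), (c, s, 29, r, 20), (c, s, 29, r, 29), (c, s, 29, r, 36), (c, s, 29, r, 38), (c, t, 30, s, 20), (c, t, 30, s, 29), (c, t, 30, s, 36), (c, t, 30, s, 38), (c, y, 10, m, 20), (c, y, 10, m, 29), (c, y, 10, m, 36), (c, y, 10, m, 38), (v, d, 13, r, 15), (v, d, 13, r, 19), (v, d, 13, r, 5), (v, p, 37, x, 15), (v, p, 37, x, 19), (v, p, 37, x, 5), (v, s, 10, r, 15), (v, s, 10, r, 19), (v, s, 10, r, 5)}
(Q ⨝ U) ⋈ P (natural join on C): {(c, a, 35, a, 20, 6), (c, a, 35, a, 29, 6), (c, a, 35, a, 36, 6), (c, a, 35, a, 38, 6), (c, s, 29, r, 20, 4), (c, s, 29, r, 29, 4), (c, s, 29, r, 36, 4), (c, s, 29, r, 38, 4), (c, y, 10, m, 20, 34), (c, y, 10, m, 29, 34), (c, y, 10, m, 36, 34), (c, y, 10, m, 38, 34), (v, d, 13, r, 15, 5), (v, d, 13, r, 19, 5), (v, d, 13, r, 5, 5), (v, s, 10, r, 15, 34), (v, s, 10, r, 19, 34), (v, s, 10, r, 5, 34)}
Selection E ≤ C: {(c, a, 35, a, 20, 6), (c, a, 35, a, 29, 6), (c, s, 29, r, 20, 4), (c, s, 29, r, 29, 4), (v, d, 13, r, 5, 5), (v, s, 10, r, 5, 34)}
Projecting to G, D, B (2 duplicate(s) eliminated): {(a, a, c), (d, r, v), (s, r, c), (s, r, v)}

{(a, a, c), (d, r, v), (s, r, c), (s, r, v)}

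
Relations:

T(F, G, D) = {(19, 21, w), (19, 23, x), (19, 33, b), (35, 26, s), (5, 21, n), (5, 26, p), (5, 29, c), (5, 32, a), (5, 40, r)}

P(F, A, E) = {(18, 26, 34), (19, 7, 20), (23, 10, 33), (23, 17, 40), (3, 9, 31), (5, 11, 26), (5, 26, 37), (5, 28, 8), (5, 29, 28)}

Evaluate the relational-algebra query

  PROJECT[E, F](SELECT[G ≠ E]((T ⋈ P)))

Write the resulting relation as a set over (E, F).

{(20, 19), (26, 5), (28, 5), (37, 5), (8, 5)}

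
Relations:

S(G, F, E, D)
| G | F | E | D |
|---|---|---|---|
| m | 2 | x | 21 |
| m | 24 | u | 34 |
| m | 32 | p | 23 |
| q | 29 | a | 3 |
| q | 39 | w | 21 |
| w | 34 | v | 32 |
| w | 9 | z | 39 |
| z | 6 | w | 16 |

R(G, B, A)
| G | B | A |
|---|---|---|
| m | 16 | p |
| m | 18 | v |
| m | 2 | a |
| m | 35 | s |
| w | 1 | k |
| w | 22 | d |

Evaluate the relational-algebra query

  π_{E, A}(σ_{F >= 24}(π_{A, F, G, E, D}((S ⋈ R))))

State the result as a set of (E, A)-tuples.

S ⋈ R (natural join on G): {(m, 2, x, 21, 16, p), (m, 2, x, 21, 18, v), (m, 2, x, 21, 2, a), (m, 2, x, 21, 35, s), (m, 24, u, 34, 16, p), (m, 24, u, 34, 18, v), (m, 24, u, 34, 2, a), (m, 24, u, 34, 35, s), (m, 32, p, 23, 16, p), (m, 32, p, 23, 18, v), (m, 32, p, 23, 2, a), (m, 32, p, 23, 35, s), (w, 34, v, 32, 1, k), (w, 34, v, 32, 22, d), (w, 9, z, 39, 1, k), (w, 9, z, 39, 22, d)}
π_{A, F, G, E, D} gives {(a, 2, m, x, 21), (a, 24, m, u, 34), (a, 32, m, p, 23), (d, 34, w, v, 32), (d, 9, w, z, 39), (k, 34, w, v, 32), (k, 9, w, z, 39), (p, 2, m, x, 21), (p, 24, m, u, 34), (p, 32, m, p, 23), (s, 2, m, x, 21), (s, 24, m, u, 34), (s, 32, m, p, 23), (v, 2, m, x, 21), (v, 24, m, u, 34), (v, 32, m, p, 23)}.
Selection F >= 24: {(a, 24, m, u, 34), (a, 32, m, p, 23), (d, 34, w, v, 32), (k, 34, w, v, 32), (p, 24, m, u, 34), (p, 32, m, p, 23), (s, 24, m, u, 34), (s, 32, m, p, 23), (v, 24, m, u, 34), (v, 32, m, p, 23)}
π_{E, A} gives {(p, a), (p, p), (p, s), (p, v), (u, a), (u, p), (u, s), (u, v), (v, d), (v, k)}.

{(p, a), (p, p), (p, s), (p, v), (u, a), (u, p), (u, s), (u, v), (v, d), (v, k)}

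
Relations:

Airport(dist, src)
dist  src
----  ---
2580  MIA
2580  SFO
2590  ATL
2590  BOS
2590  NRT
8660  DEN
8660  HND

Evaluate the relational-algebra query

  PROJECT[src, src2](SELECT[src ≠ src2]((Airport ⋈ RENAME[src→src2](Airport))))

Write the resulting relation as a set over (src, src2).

{(ATL, BOS), (ATL, NRT), (BOS, ATL), (BOS, NRT), (DEN, HND), (HND, DEN), (MIA, SFO), (NRT, ATL), (NRT, BOS), (SFO, MIA)}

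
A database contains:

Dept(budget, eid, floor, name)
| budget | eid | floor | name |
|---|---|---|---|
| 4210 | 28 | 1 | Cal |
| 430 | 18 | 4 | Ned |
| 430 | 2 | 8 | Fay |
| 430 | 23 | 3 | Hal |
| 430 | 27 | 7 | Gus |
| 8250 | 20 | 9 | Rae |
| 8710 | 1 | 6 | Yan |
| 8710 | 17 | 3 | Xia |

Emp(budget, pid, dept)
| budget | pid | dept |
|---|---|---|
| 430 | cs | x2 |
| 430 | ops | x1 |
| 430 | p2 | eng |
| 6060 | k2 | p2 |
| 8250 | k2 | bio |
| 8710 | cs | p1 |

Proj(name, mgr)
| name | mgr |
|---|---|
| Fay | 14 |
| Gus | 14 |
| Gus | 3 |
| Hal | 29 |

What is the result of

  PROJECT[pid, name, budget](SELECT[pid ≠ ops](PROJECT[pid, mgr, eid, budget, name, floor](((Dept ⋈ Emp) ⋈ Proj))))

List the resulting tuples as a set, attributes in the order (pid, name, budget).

Natural join on budget: {(430, 18, 4, Ned, cs, x2), (430, 18, 4, Ned, ops, x1), (430, 18, 4, Ned, p2, eng), (430, 2, 8, Fay, cs, x2), (430, 2, 8, Fay, ops, x1), (430, 2, 8, Fay, p2, eng), (430, 23, 3, Hal, cs, x2), (430, 23, 3, Hal, ops, x1), (430, 23, 3, Hal, p2, eng), (430, 27, 7, Gus, cs, x2), (430, 27, 7, Gus, ops, x1), (430, 27, 7, Gus, p2, eng), (8250, 20, 9, Rae, k2, bio), (8710, 1, 6, Yan, cs, p1), (8710, 17, 3, Xia, cs, p1)}
Natural join on name: {(430, 2, 8, Fay, cs, x2, 14), (430, 2, 8, Fay, ops, x1, 14), (430, 2, 8, Fay, p2, eng, 14), (430, 23, 3, Hal, cs, x2, 29), (430, 23, 3, Hal, ops, x1, 29), (430, 23, 3, Hal, p2, eng, 29), (430, 27, 7, Gus, cs, x2, 14), (430, 27, 7, Gus, cs, x2, 3), (430, 27, 7, Gus, ops, x1, 14), (430, 27, 7, Gus, ops, x1, 3), (430, 27, 7, Gus, p2, eng, 14), (430, 27, 7, Gus, p2, eng, 3)}
Projecting to pid, mgr, eid, budget, name, floor: {(cs, 14, 2, 430, Fay, 8), (cs, 14, 27, 430, Gus, 7), (cs, 29, 23, 430, Hal, 3), (cs, 3, 27, 430, Gus, 7), (ops, 14, 2, 430, Fay, 8), (ops, 14, 27, 430, Gus, 7), (ops, 29, 23, 430, Hal, 3), (ops, 3, 27, 430, Gus, 7), (p2, 14, 2, 430, Fay, 8), (p2, 14, 27, 430, Gus, 7), (p2, 29, 23, 430, Hal, 3), (p2, 3, 27, 430, Gus, 7)}
Filtering on pid ≠ ops leaves {(cs, 14, 2, 430, Fay, 8), (cs, 14, 27, 430, Gus, 7), (cs, 29, 23, 430, Hal, 3), (cs, 3, 27, 430, Gus, 7), (p2, 14, 2, 430, Fay, 8), (p2, 14, 27, 430, Gus, 7), (p2, 29, 23, 430, Hal, 3), (p2, 3, 27, 430, Gus, 7)}.
Projecting to pid, name, budget (2 duplicate(s) eliminated): {(cs, Fay, 430), (cs, Gus, 430), (cs, Hal, 430), (p2, Fay, 430), (p2, Gus, 430), (p2, Hal, 430)}

{(cs, Fay, 430), (cs, Gus, 430), (cs, Hal, 430), (p2, Fay, 430), (p2, Gus, 430), (p2, Hal, 430)}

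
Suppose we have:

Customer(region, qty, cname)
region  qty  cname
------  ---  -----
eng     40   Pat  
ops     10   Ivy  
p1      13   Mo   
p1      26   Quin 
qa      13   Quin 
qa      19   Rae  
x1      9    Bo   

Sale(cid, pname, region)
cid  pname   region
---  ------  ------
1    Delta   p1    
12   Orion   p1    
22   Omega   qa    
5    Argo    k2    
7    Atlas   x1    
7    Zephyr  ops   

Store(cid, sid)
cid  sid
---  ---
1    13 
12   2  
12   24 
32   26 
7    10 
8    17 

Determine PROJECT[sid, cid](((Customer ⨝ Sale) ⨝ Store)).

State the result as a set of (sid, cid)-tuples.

Natural join on region: {(ops, 10, Ivy, 7, Zephyr), (p1, 13, Mo, 1, Delta), (p1, 13, Mo, 12, Orion), (p1, 26, Quin, 1, Delta), (p1, 26, Quin, 12, Orion), (qa, 13, Quin, 22, Omega), (qa, 19, Rae, 22, Omega), (x1, 9, Bo, 7, Atlas)}
Natural join on cid: {(ops, 10, Ivy, 7, Zephyr, 10), (p1, 13, Mo, 1, Delta, 13), (p1, 13, Mo, 12, Orion, 2), (p1, 13, Mo, 12, Orion, 24), (p1, 26, Quin, 1, Delta, 13), (p1, 26, Quin, 12, Orion, 2), (p1, 26, Quin, 12, Orion, 24), (x1, 9, Bo, 7, Atlas, 10)}
Keep only column(s) sid, cid (4 duplicate(s) eliminated): {(10, 7), (13, 1), (2, 12), (24, 12)}

{(10, 7), (13, 1), (2, 12), (24, 12)}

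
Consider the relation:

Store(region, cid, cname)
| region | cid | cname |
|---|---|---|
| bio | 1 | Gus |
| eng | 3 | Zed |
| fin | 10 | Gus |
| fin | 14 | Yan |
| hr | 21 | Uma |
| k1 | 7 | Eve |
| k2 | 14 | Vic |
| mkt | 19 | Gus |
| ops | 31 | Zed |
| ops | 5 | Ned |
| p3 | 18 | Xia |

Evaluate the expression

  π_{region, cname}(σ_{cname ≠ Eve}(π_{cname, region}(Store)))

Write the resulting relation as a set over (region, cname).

{(bio, Gus), (eng, Zed), (fin, Gus), (fin, Yan), (hr, Uma), (k2, Vic), (mkt, Gus), (ops, Ned), (ops, Zed), (p3, Xia)}

π[cname, region]: project onto (cname, region) → {(Eve, k1), (Gus, bio), (Gus, fin), (Gus, mkt), (Ned, ops), (Uma, hr), (Vic, k2), (Xia, p3), (Yan, fin), (Zed, eng), (Zed, ops)}
σ[cname ≠ Eve]: keep tuples satisfying cname ≠ Eve → {(Gus, bio), (Gus, fin), (Gus, mkt), (Ned, ops), (Uma, hr), (Vic, k2), (Xia, p3), (Yan, fin), (Zed, eng), (Zed, ops)}
π[region, cname]: project onto (region, cname) → {(bio, Gus), (eng, Zed), (fin, Gus), (fin, Yan), (hr, Uma), (k2, Vic), (mkt, Gus), (ops, Ned), (ops, Zed), (p3, Xia)}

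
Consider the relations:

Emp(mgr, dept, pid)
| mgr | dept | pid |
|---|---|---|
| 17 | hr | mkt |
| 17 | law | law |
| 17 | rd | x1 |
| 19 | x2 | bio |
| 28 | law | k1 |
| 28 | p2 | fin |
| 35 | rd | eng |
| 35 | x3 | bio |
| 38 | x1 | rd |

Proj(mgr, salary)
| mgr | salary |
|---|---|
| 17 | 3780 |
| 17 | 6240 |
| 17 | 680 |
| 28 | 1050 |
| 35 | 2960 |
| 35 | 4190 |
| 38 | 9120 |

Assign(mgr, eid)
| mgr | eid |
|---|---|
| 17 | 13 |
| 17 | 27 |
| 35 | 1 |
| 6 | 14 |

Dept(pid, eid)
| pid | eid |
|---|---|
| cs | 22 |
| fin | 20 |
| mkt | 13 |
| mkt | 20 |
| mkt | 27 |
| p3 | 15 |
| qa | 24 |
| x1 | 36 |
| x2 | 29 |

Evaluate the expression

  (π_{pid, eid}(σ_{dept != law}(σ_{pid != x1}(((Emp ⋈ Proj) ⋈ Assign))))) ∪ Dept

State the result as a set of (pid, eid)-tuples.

Joining Emp and Proj on mgr yields {(17, hr, mkt, 3780), (17, hr, mkt, 6240), (17, hr, mkt, 680), (17, law, law, 3780), (17, law, law, 6240), (17, law, law, 680), (17, rd, x1, 3780), (17, rd, x1, 6240), (17, rd, x1, 680), (28, law, k1, 1050), (28, p2, fin, 1050), (35, rd, eng, 2960), (35, rd, eng, 4190), (35, x3, bio, 2960), (35, x3, bio, 4190), (38, x1, rd, 9120)}.
Joining (Emp ⋈ Proj) and Assign on mgr yields {(17, hr, mkt, 3780, 13), (17, hr, mkt, 3780, 27), (17, hr, mkt, 6240, 13), (17, hr, mkt, 6240, 27), (17, hr, mkt, 680, 13), (17, hr, mkt, 680, 27), (17, law, law, 3780, 13), (17, law, law, 3780, 27), (17, law, law, 6240, 13), (17, law, law, 6240, 27), (17, law, law, 680, 13), (17, law, law, 680, 27), (17, rd, x1, 3780, 13), (17, rd, x1, 3780, 27), (17, rd, x1, 6240, 13), (17, rd, x1, 6240, 27), (17, rd, x1, 680, 13), (17, rd, x1, 680, 27), (35, rd, eng, 2960, 1), (35, rd, eng, 4190, 1), (35, x3, bio, 2960, 1), (35, x3, bio, 4190, 1)}.
σ[pid != x1]: keep tuples satisfying pid != x1 → {(17, hr, mkt, 3780, 13), (17, hr, mkt, 3780, 27), (17, hr, mkt, 6240, 13), (17, hr, mkt, 6240, 27), (17, hr, mkt, 680, 13), (17, hr, mkt, 680, 27), (17, law, law, 3780, 13), (17, law, law, 3780, 27), (17, law, law, 6240, 13), (17, law, law, 6240, 27), (17, law, law, 680, 13), (17, law, law, 680, 27), (35, rd, eng, 2960, 1), (35, rd, eng, 4190, 1), (35, x3, bio, 2960, 1), (35, x3, bio, 4190, 1)}
σ[dept != law]: keep tuples satisfying dept != law → {(17, hr, mkt, 3780, 13), (17, hr, mkt, 3780, 27), (17, hr, mkt, 6240, 13), (17, hr, mkt, 6240, 27), (17, hr, mkt, 680, 13), (17, hr, mkt, 680, 27), (35, rd, eng, 2960, 1), (35, rd, eng, 4190, 1), (35, x3, bio, 2960, 1), (35, x3, bio, 4190, 1)}
Keep only column(s) pid, eid (6 duplicate(s) eliminated): {(bio, 1), (eng, 1), (mkt, 13), (mkt, 27)}
Set union of the two operands is {(bio, 1), (cs, 22), (eng, 1), (fin, 20), (mkt, 13), (mkt, 20), (mkt, 27), (p3, 15), (qa, 24), (x1, 36), (x2, 29)}.

{(bio, 1), (cs, 22), (eng, 1), (fin, 20), (mkt, 13), (mkt, 20), (mkt, 27), (p3, 15), (qa, 24), (x1, 36), (x2, 29)}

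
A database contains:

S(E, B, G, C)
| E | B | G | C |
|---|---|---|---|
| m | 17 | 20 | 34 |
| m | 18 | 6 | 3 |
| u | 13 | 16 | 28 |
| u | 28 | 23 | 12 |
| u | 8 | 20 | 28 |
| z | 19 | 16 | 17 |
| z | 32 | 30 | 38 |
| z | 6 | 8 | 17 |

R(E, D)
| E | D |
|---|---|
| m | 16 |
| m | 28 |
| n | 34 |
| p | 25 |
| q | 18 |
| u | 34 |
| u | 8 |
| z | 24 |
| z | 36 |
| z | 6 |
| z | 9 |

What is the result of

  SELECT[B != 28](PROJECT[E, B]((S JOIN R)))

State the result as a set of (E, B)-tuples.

{(m, 17), (m, 18), (u, 13), (u, 8), (z, 19), (z, 32), (z, 6)}

Natural join on E: {(m, 17, 20, 34, 16), (m, 17, 20, 34, 28), (m, 18, 6, 3, 16), (m, 18, 6, 3, 28), (u, 13, 16, 28, 34), (u, 13, 16, 28, 8), (u, 28, 23, 12, 34), (u, 28, 23, 12, 8), (u, 8, 20, 28, 34), (u, 8, 20, 28, 8), (z, 19, 16, 17, 24), (z, 19, 16, 17, 36), (z, 19, 16, 17, 6), (z, 19, 16, 17, 9), (z, 32, 30, 38, 24), (z, 32, 30, 38, 36), (z, 32, 30, 38, 6), (z, 32, 30, 38, 9), (z, 6, 8, 17, 24), (z, 6, 8, 17, 36), (z, 6, 8, 17, 6), (z, 6, 8, 17, 9)}
Keep only column(s) E, B (14 duplicate(s) eliminated): {(m, 17), (m, 18), (u, 13), (u, 28), (u, 8), (z, 19), (z, 32), (z, 6)}
Filtering on B != 28 leaves {(m, 17), (m, 18), (u, 13), (u, 8), (z, 19), (z, 32), (z, 6)}.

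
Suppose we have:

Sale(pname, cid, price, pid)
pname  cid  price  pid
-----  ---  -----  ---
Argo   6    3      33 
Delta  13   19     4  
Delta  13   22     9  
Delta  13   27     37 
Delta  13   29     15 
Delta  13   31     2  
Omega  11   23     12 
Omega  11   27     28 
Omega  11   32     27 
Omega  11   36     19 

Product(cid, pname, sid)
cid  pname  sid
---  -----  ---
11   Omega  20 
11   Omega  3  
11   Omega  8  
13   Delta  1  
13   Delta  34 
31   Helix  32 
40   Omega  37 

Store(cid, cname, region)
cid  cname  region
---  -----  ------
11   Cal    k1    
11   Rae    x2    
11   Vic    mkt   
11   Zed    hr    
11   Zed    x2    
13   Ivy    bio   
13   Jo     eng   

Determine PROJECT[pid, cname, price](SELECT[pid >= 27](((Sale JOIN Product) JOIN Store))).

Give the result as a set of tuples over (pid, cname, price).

{(27, Cal, 32), (27, Rae, 32), (27, Vic, 32), (27, Zed, 32), (28, Cal, 27), (28, Rae, 27), (28, Vic, 27), (28, Zed, 27), (37, Ivy, 27), (37, Jo, 27)}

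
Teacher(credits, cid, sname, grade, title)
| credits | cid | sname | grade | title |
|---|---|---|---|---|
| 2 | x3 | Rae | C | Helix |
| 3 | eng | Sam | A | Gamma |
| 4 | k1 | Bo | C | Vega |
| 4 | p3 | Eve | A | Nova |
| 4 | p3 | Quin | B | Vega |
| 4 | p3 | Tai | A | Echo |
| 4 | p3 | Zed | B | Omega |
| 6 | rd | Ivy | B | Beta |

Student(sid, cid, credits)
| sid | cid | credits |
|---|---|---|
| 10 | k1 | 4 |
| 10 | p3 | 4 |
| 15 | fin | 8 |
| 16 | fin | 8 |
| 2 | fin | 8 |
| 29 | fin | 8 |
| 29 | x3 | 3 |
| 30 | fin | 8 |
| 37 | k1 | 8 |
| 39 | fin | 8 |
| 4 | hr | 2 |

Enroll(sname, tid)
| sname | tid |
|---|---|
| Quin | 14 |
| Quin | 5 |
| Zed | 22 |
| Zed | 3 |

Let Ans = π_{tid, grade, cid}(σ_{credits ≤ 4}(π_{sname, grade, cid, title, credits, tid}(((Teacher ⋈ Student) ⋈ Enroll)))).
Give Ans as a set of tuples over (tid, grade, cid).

{(14, B, p3), (22, B, p3), (3, B, p3), (5, B, p3)}

Natural join on credits, cid: {(4, k1, Bo, C, Vega, 10), (4, p3, Eve, A, Nova, 10), (4, p3, Quin, B, Vega, 10), (4, p3, Tai, A, Echo, 10), (4, p3, Zed, B, Omega, 10)}
Natural join on sname: {(4, p3, Quin, B, Vega, 10, 14), (4, p3, Quin, B, Vega, 10, 5), (4, p3, Zed, B, Omega, 10, 22), (4, p3, Zed, B, Omega, 10, 3)}
π_{sname, grade, cid, title, credits, tid} gives {(Quin, B, p3, Vega, 4, 14), (Quin, B, p3, Vega, 4, 5), (Zed, B, p3, Omega, 4, 22), (Zed, B, p3, Omega, 4, 3)}.
Apply σ_{credits ≤ 4}; surviving tuples: {(Quin, B, p3, Vega, 4, 14), (Quin, B, p3, Vega, 4, 5), (Zed, B, p3, Omega, 4, 22), (Zed, B, p3, Omega, 4, 3)}
π_{tid, grade, cid} gives {(14, B, p3), (22, B, p3), (3, B, p3), (5, B, p3)}.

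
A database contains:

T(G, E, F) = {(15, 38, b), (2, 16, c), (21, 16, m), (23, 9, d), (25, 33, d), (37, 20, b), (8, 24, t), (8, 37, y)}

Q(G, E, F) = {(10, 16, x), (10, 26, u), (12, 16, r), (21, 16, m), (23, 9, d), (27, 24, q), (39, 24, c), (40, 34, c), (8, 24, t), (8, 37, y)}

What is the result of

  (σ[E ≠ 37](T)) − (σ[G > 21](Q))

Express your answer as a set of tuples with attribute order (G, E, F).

{(15, 38, b), (2, 16, c), (21, 16, m), (25, 33, d), (37, 20, b), (8, 24, t)}

σ[E ≠ 37]: keep tuples satisfying E ≠ 37 → {(15, 38, b), (2, 16, c), (21, 16, m), (23, 9, d), (25, 33, d), (37, 20, b), (8, 24, t)}
σ[G > 21]: keep tuples satisfying G > 21 → {(23, 9, d), (27, 24, q), (39, 24, c), (40, 34, c)}
Difference: {(15, 38, b), (2, 16, c), (21, 16, m), (23, 9, d), (25, 33, d), (37, 20, b), (8, 24, t)} with {(23, 9, d), (27, 24, q), (39, 24, c), (40, 34, c)} → {(15, 38, b), (2, 16, c), (21, 16, m), (25, 33, d), (37, 20, b), (8, 24, t)}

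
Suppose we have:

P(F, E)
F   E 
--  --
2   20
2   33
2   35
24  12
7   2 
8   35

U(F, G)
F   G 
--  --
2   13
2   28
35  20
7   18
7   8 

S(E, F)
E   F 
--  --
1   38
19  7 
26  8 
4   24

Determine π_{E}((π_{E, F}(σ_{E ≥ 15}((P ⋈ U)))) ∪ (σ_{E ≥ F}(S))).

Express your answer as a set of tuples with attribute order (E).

{19, 20, 26, 33, 35}

Natural join on F: {(2, 20, 13), (2, 20, 28), (2, 33, 13), (2, 33, 28), (2, 35, 13), (2, 35, 28), (7, 2, 18), (7, 2, 8)}
Apply σ_{E ≥ 15}; surviving tuples: {(2, 20, 13), (2, 20, 28), (2, 33, 13), (2, 33, 28), (2, 35, 13), (2, 35, 28)}
π[E, F]: project onto (E, F) (3 duplicate(s) eliminated) → {(20, 2), (33, 2), (35, 2)}
Apply σ_{E ≥ F}; surviving tuples: {(19, 7), (26, 8)}
Set union of the two operands is {(19, 7), (20, 2), (26, 8), (33, 2), (35, 2)}.
π[E]: project onto (E) → {19, 20, 26, 33, 35}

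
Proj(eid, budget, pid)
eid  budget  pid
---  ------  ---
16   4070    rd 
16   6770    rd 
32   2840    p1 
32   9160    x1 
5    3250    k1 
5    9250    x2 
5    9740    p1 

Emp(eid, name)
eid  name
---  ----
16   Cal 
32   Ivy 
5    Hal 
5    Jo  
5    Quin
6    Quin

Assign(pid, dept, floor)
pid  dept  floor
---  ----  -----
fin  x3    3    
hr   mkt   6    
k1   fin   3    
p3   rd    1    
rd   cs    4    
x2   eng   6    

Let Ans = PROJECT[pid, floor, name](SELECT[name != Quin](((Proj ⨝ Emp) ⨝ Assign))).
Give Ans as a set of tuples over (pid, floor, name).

{(k1, 3, Hal), (k1, 3, Jo), (rd, 4, Cal), (x2, 6, Hal), (x2, 6, Jo)}

Proj ⋈ Emp (natural join on eid): {(16, 4070, rd, Cal), (16, 6770, rd, Cal), (32, 2840, p1, Ivy), (32, 9160, x1, Ivy), (5, 3250, k1, Hal), (5, 3250, k1, Jo), (5, 3250, k1, Quin), (5, 9250, x2, Hal), (5, 9250, x2, Jo), (5, 9250, x2, Quin), (5, 9740, p1, Hal), (5, 9740, p1, Jo), (5, 9740, p1, Quin)}
(Proj ⨝ Emp) ⋈ Assign (natural join on pid): {(16, 4070, rd, Cal, cs, 4), (16, 6770, rd, Cal, cs, 4), (5, 3250, k1, Hal, fin, 3), (5, 3250, k1, Jo, fin, 3), (5, 3250, k1, Quin, fin, 3), (5, 9250, x2, Hal, eng, 6), (5, 9250, x2, Jo, eng, 6), (5, 9250, x2, Quin, eng, 6)}
σ[name != Quin]: keep tuples satisfying name != Quin → {(16, 4070, rd, Cal, cs, 4), (16, 6770, rd, Cal, cs, 4), (5, 3250, k1, Hal, fin, 3), (5, 3250, k1, Jo, fin, 3), (5, 9250, x2, Hal, eng, 6), (5, 9250, x2, Jo, eng, 6)}
Keep only column(s) pid, floor, name (1 duplicate(s) eliminated): {(k1, 3, Hal), (k1, 3, Jo), (rd, 4, Cal), (x2, 6, Hal), (x2, 6, Jo)}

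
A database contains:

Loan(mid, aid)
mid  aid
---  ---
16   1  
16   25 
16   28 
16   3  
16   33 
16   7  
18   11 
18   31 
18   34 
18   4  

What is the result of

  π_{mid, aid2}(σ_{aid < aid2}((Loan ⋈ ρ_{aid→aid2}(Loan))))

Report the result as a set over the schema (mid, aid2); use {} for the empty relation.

ρ[aid→aid2]: schema becomes (mid, aid2); tuples unchanged.
Natural join on mid: {(16, 1, 1), (16, 1, 25), (16, 1, 28), (16, 1, 3), (16, 1, 33), (16, 1, 7), (16, 25, 1), (16, 25, 25), (16, 25, 28), (16, 25, 3), (16, 25, 33), (16, 25, 7), (16, 28, 1), (16, 28, 25), (16, 28, 28), (16, 28, 3), (16, 28, 33), (16, 28, 7), (16, 3, 1), (16, 3, 25), (16, 3, 28), (16, 3, 3), (16, 3, 33), (16, 3, 7), (16, 33, 1), (16, 33, 25), (16, 33, 28), (16, 33, 3), (16, 33, 33), (16, 33, 7), (16, 7, 1), (16, 7, 25), (16, 7, 28), (16, 7, 3), (16, 7, 33), (16, 7, 7), (18, 11, 11), (18, 11, 31), (18, 11, 34), (18, 11, 4), (18, 31, 11), (18, 31, 31), (18, 31, 34), (18, 31, 4), (18, 34, 11), (18, 34, 31), (18, 34, 34), (18, 34, 4), (18, 4, 11), (18, 4, 31), (18, 4, 34), (18, 4, 4)}
Filtering on aid < aid2 leaves {(16, 1, 25), (16, 1, 28), (16, 1, 3), (16, 1, 33), (16, 1, 7), (16, 25, 28), (16, 25, 33), (16, 28, 33), (16, 3, 25), (16, 3, 28), (16, 3, 33), (16, 3, 7), (16, 7, 25), (16, 7, 28), (16, 7, 33), (18, 11, 31), (18, 11, 34), (18, 31, 34), (18, 4, 11), (18, 4, 31), (18, 4, 34)}.
π_{mid, aid2} gives {(16, 25), (16, 28), (16, 3), (16, 33), (16, 7), (18, 11), (18, 31), (18, 34)} (13 duplicate(s) eliminated).

{(16, 25), (16, 28), (16, 3), (16, 33), (16, 7), (18, 11), (18, 31), (18, 34)}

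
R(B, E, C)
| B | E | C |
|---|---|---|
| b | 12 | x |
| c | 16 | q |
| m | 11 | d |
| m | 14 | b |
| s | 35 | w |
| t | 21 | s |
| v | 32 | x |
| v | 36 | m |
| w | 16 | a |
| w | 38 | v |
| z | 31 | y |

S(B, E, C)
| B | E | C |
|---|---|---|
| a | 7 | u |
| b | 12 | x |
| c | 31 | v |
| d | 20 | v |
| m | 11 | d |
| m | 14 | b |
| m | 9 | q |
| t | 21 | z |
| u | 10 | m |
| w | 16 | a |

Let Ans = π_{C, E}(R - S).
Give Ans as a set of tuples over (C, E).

Set difference of the two operands is {(c, 16, q), (s, 35, w), (t, 21, s), (v, 32, x), (v, 36, m), (w, 38, v), (z, 31, y)}.
π_{C, E} gives {(m, 36), (q, 16), (s, 21), (v, 38), (w, 35), (x, 32), (y, 31)}.

{(m, 36), (q, 16), (s, 21), (v, 38), (w, 35), (x, 32), (y, 31)}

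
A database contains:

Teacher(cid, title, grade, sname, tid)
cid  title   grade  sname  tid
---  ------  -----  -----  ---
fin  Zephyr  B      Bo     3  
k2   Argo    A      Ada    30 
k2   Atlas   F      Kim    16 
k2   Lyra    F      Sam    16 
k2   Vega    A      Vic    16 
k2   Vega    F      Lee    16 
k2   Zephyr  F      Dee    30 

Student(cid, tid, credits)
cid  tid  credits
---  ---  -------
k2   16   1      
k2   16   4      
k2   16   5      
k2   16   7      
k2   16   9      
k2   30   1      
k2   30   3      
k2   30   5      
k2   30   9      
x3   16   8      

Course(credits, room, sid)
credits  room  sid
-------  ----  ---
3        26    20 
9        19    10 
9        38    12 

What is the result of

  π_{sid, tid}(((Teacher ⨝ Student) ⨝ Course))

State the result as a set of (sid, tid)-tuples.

Teacher ⋈ Student (natural join on cid, tid): {(k2, Argo, A, Ada, 30, 1), (k2, Argo, A, Ada, 30, 3), (k2, Argo, A, Ada, 30, 5), (k2, Argo, A, Ada, 30, 9), (k2, Atlas, F, Kim, 16, 1), (k2, Atlas, F, Kim, 16, 4), (k2, Atlas, F, Kim, 16, 5), (k2, Atlas, F, Kim, 16, 7), (k2, Atlas, F, Kim, 16, 9), (k2, Lyra, F, Sam, 16, 1), (k2, Lyra, F, Sam, 16, 4), (k2, Lyra, F, Sam, 16, 5), (k2, Lyra, F, Sam, 16, 7), (k2, Lyra, F, Sam, 16, 9), (k2, Vega, A, Vic, 16, 1), (k2, Vega, A, Vic, 16, 4), (k2, Vega, A, Vic, 16, 5), (k2, Vega, A, Vic, 16, 7), (k2, Vega, A, Vic, 16, 9), (k2, Vega, F, Lee, 16, 1), (k2, Vega, F, Lee, 16, 4), (k2, Vega, F, Lee, 16, 5), (k2, Vega, F, Lee, 16, 7), (k2, Vega, F, Lee, 16, 9), (k2, Zephyr, F, Dee, 30, 1), (k2, Zephyr, F, Dee, 30, 3), (k2, Zephyr, F, Dee, 30, 5), (k2, Zephyr, F, Dee, 30, 9)}
(Teacher ⨝ Student) ⋈ Course (natural join on credits): {(k2, Argo, A, Ada, 30, 3, 26, 20), (k2, Argo, A, Ada, 30, 9, 19, 10), (k2, Argo, A, Ada, 30, 9, 38, 12), (k2, Atlas, F, Kim, 16, 9, 19, 10), (k2, Atlas, F, Kim, 16, 9, 38, 12), (k2, Lyra, F, Sam, 16, 9, 19, 10), (k2, Lyra, F, Sam, 16, 9, 38, 12), (k2, Vega, A, Vic, 16, 9, 19, 10), (k2, Vega, A, Vic, 16, 9, 38, 12), (k2, Vega, F, Lee, 16, 9, 19, 10), (k2, Vega, F, Lee, 16, 9, 38, 12), (k2, Zephyr, F, Dee, 30, 3, 26, 20), (k2, Zephyr, F, Dee, 30, 9, 19, 10), (k2, Zephyr, F, Dee, 30, 9, 38, 12)}
π_{sid, tid} gives {(10, 16), (10, 30), (12, 16), (12, 30), (20, 30)} (9 duplicate(s) eliminated).

{(10, 16), (10, 30), (12, 16), (12, 30), (20, 30)}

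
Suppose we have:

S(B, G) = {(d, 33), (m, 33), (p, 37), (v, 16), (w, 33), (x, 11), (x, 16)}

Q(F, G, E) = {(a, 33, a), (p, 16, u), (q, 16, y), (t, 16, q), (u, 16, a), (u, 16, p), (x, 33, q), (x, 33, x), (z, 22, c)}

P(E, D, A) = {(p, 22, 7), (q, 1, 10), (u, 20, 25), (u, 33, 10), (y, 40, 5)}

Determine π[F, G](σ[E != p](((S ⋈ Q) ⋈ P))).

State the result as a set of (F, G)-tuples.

Natural join on G: {(d, 33, a, a), (d, 33, x, q), (d, 33, x, x), (m, 33, a, a), (m, 33, x, q), (m, 33, x, x), (v, 16, p, u), (v, 16, q, y), (v, 16, t, q), (v, 16, u, a), (v, 16, u, p), (w, 33, a, a), (w, 33, x, q), (w, 33, x, x), (x, 16, p, u), (x, 16, q, y), (x, 16, t, q), (x, 16, u, a), (x, 16, u, p)}
Natural join on E: {(d, 33, x, q, 1, 10), (m, 33, x, q, 1, 10), (v, 16, p, u, 20, 25), (v, 16, p, u, 33, 10), (v, 16, q, y, 40, 5), (v, 16, t, q, 1, 10), (v, 16, u, p, 22, 7), (w, 33, x, q, 1, 10), (x, 16, p, u, 20, 25), (x, 16, p, u, 33, 10), (x, 16, q, y, 40, 5), (x, 16, t, q, 1, 10), (x, 16, u, p, 22, 7)}
Filtering on E != p leaves {(d, 33, x, q, 1, 10), (m, 33, x, q, 1, 10), (v, 16, p, u, 20, 25), (v, 16, p, u, 33, 10), (v, 16, q, y, 40, 5), (v, 16, t, q, 1, 10), (w, 33, x, q, 1, 10), (x, 16, p, u, 20, 25), (x, 16, p, u, 33, 10), (x, 16, q, y, 40, 5), (x, 16, t, q, 1, 10)}.
Keep only column(s) F, G (7 duplicate(s) eliminated): {(p, 16), (q, 16), (t, 16), (x, 33)}

{(p, 16), (q, 16), (t, 16), (x, 33)}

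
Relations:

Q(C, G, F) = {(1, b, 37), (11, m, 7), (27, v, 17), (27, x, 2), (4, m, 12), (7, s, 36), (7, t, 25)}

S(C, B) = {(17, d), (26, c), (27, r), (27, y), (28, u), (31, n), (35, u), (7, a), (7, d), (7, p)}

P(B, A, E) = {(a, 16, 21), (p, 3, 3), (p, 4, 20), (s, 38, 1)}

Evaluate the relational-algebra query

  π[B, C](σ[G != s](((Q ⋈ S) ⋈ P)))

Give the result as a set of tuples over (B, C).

{(a, 7), (p, 7)}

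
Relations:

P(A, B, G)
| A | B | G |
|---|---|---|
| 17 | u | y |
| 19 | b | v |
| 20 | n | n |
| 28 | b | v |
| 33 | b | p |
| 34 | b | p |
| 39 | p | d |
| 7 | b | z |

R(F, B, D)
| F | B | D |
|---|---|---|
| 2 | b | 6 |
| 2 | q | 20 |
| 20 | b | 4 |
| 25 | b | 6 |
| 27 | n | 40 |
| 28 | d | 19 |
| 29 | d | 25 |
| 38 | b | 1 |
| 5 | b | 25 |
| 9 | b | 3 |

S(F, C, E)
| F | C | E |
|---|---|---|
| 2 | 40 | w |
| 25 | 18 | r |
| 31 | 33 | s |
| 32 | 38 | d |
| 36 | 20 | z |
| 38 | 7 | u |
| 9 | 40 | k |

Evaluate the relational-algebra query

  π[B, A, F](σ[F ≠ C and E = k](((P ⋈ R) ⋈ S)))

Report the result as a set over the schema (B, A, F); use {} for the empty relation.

{(b, 19, 9), (b, 28, 9), (b, 33, 9), (b, 34, 9), (b, 7, 9)}

Natural join on B: {(19, b, v, 2, 6), (19, b, v, 20, 4), (19, b, v, 25, 6), (19, b, v, 38, 1), (19, b, v, 5, 25), (19, b, v, 9, 3), (20, n, n, 27, 40), (28, b, v, 2, 6), (28, b, v, 20, 4), (28, b, v, 25, 6), (28, b, v, 38, 1), (28, b, v, 5, 25), (28, b, v, 9, 3), (33, b, p, 2, 6), (33, b, p, 20, 4), (33, b, p, 25, 6), (33, b, p, 38, 1), (33, b, p, 5, 25), (33, b, p, 9, 3), (34, b, p, 2, 6), (34, b, p, 20, 4), (34, b, p, 25, 6), (34, b, p, 38, 1), (34, b, p, 5, 25), (34, b, p, 9, 3), (7, b, z, 2, 6), (7, b, z, 20, 4), (7, b, z, 25, 6), (7, b, z, 38, 1), (7, b, z, 5, 25), (7, b, z, 9, 3)}
Natural join on F: {(19, b, v, 2, 6, 40, w), (19, b, v, 25, 6, 18, r), (19, b, v, 38, 1, 7, u), (19, b, v, 9, 3, 40, k), (28, b, v, 2, 6, 40, w), (28, b, v, 25, 6, 18, r), (28, b, v, 38, 1, 7, u), (28, b, v, 9, 3, 40, k), (33, b, p, 2, 6, 40, w), (33, b, p, 25, 6, 18, r), (33, b, p, 38, 1, 7, u), (33, b, p, 9, 3, 40, k), (34, b, p, 2, 6, 40, w), (34, b, p, 25, 6, 18, r), (34, b, p, 38, 1, 7, u), (34, b, p, 9, 3, 40, k), (7, b, z, 2, 6, 40, w), (7, b, z, 25, 6, 18, r), (7, b, z, 38, 1, 7, u), (7, b, z, 9, 3, 40, k)}
Selection F ≠ C and E = k: {(19, b, v, 9, 3, 40, k), (28, b, v, 9, 3, 40, k), (33, b, p, 9, 3, 40, k), (34, b, p, 9, 3, 40, k), (7, b, z, 9, 3, 40, k)}
Projecting to B, A, F: {(b, 19, 9), (b, 28, 9), (b, 33, 9), (b, 34, 9), (b, 7, 9)}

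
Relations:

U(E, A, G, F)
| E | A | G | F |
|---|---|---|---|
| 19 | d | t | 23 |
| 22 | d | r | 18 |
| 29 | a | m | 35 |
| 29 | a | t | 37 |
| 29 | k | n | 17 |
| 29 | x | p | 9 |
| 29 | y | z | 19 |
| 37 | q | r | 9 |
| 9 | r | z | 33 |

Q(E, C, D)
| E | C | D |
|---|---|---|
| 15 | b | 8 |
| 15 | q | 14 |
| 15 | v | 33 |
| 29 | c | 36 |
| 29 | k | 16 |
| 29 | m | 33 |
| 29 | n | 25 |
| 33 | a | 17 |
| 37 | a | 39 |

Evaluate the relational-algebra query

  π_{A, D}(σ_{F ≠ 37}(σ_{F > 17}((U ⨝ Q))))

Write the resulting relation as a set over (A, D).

{(a, 16), (a, 25), (a, 33), (a, 36), (y, 16), (y, 25), (y, 33), (y, 36)}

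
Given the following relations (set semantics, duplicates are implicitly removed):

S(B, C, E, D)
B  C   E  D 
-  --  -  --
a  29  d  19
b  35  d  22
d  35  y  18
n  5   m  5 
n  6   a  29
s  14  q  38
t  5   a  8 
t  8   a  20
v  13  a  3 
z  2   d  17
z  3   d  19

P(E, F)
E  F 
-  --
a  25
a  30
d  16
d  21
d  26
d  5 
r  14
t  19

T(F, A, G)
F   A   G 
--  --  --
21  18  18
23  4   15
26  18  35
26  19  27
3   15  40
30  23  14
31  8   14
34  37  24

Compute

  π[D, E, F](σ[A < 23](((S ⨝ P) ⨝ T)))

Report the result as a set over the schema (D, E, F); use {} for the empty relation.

S ⋈ P (natural join on E): {(a, 29, d, 19, 16), (a, 29, d, 19, 21), (a, 29, d, 19, 26), (a, 29, d, 19, 5), (b, 35, d, 22, 16), (b, 35, d, 22, 21), (b, 35, d, 22, 26), (b, 35, d, 22, 5), (n, 6, a, 29, 25), (n, 6, a, 29, 30), (t, 5, a, 8, 25), (t, 5, a, 8, 30), (t, 8, a, 20, 25), (t, 8, a, 20, 30), (v, 13, a, 3, 25), (v, 13, a, 3, 30), (z, 2, d, 17, 16), (z, 2, d, 17, 21), (z, 2, d, 17, 26), (z, 2, d, 17, 5), (z, 3, d, 19, 16), (z, 3, d, 19, 21), (z, 3, d, 19, 26), (z, 3, d, 19, 5)}
(S ⨝ P) ⋈ T (natural join on F): {(a, 29, d, 19, 21, 18, 18), (a, 29, d, 19, 26, 18, 35), (a, 29, d, 19, 26, 19, 27), (b, 35, d, 22, 21, 18, 18), (b, 35, d, 22, 26, 18, 35), (b, 35, d, 22, 26, 19, 27), (n, 6, a, 29, 30, 23, 14), (t, 5, a, 8, 30, 23, 14), (t, 8, a, 20, 30, 23, 14), (v, 13, a, 3, 30, 23, 14), (z, 2, d, 17, 21, 18, 18), (z, 2, d, 17, 26, 18, 35), (z, 2, d, 17, 26, 19, 27), (z, 3, d, 19, 21, 18, 18), (z, 3, d, 19, 26, 18, 35), (z, 3, d, 19, 26, 19, 27)}
σ[A < 23]: keep tuples satisfying A < 23 → {(a, 29, d, 19, 21, 18, 18), (a, 29, d, 19, 26, 18, 35), (a, 29, d, 19, 26, 19, 27), (b, 35, d, 22, 21, 18, 18), (b, 35, d, 22, 26, 18, 35), (b, 35, d, 22, 26, 19, 27), (z, 2, d, 17, 21, 18, 18), (z, 2, d, 17, 26, 18, 35), (z, 2, d, 17, 26, 19, 27), (z, 3, d, 19, 21, 18, 18), (z, 3, d, 19, 26, 18, 35), (z, 3, d, 19, 26, 19, 27)}
π[D, E, F]: project onto (D, E, F) (6 duplicate(s) eliminated) → {(17, d, 21), (17, d, 26), (19, d, 21), (19, d, 26), (22, d, 21), (22, d, 26)}

{(17, d, 21), (17, d, 26), (19, d, 21), (19, d, 26), (22, d, 21), (22, d, 26)}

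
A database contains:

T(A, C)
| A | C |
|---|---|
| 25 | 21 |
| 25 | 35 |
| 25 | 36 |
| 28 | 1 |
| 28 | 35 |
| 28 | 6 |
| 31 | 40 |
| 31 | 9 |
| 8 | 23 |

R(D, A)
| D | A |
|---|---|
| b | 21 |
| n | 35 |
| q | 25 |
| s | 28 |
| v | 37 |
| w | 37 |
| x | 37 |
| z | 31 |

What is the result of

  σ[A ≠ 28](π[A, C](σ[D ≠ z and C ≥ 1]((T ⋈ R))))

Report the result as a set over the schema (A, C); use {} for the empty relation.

{(25, 21), (25, 35), (25, 36)}

Joining T and R on A yields {(25, 21, q), (25, 35, q), (25, 36, q), (28, 1, s), (28, 35, s), (28, 6, s), (31, 40, z), (31, 9, z)}.
σ[D ≠ z and C ≥ 1]: keep tuples satisfying D ≠ z and C ≥ 1 → {(25, 21, q), (25, 35, q), (25, 36, q), (28, 1, s), (28, 35, s), (28, 6, s)}
Projecting to A, C: {(25, 21), (25, 35), (25, 36), (28, 1), (28, 35), (28, 6)}
σ[A ≠ 28]: keep tuples satisfying A ≠ 28 → {(25, 21), (25, 35), (25, 36)}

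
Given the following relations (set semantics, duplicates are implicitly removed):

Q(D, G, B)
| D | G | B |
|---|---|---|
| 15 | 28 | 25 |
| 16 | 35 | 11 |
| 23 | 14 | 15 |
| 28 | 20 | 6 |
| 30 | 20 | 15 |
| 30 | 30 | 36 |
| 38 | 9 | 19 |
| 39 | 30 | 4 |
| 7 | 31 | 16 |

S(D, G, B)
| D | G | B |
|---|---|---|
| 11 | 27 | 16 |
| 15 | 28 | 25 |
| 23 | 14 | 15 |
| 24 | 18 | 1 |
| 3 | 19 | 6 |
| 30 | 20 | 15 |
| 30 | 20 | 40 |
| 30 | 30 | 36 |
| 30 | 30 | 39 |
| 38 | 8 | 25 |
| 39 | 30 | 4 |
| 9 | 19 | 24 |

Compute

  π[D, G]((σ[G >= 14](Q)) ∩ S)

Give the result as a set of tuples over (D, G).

Filtering on G >= 14 leaves {(15, 28, 25), (16, 35, 11), (23, 14, 15), (28, 20, 6), (30, 20, 15), (30, 30, 36), (39, 30, 4), (7, 31, 16)}.
Set intersection of the two operands is {(15, 28, 25), (23, 14, 15), (30, 20, 15), (30, 30, 36), (39, 30, 4)}.
Projecting to D, G: {(15, 28), (23, 14), (30, 20), (30, 30), (39, 30)}

{(15, 28), (23, 14), (30, 20), (30, 30), (39, 30)}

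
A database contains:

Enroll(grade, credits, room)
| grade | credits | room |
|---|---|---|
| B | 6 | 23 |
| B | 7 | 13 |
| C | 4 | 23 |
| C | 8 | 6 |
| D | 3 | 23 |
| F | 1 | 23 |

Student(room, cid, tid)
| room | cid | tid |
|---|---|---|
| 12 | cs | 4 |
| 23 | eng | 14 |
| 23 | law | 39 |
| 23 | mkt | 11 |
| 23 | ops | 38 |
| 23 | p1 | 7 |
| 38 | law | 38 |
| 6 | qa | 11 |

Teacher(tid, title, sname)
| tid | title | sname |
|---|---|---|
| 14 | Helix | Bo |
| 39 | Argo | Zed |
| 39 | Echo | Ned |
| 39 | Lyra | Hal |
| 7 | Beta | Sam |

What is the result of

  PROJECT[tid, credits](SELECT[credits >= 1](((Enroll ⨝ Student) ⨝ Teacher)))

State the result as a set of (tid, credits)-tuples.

Natural join on room: {(B, 6, 23, eng, 14), (B, 6, 23, law, 39), (B, 6, 23, mkt, 11), (B, 6, 23, ops, 38), (B, 6, 23, p1, 7), (C, 4, 23, eng, 14), (C, 4, 23, law, 39), (C, 4, 23, mkt, 11), (C, 4, 23, ops, 38), (C, 4, 23, p1, 7), (C, 8, 6, qa, 11), (D, 3, 23, eng, 14), (D, 3, 23, law, 39), (D, 3, 23, mkt, 11), (D, 3, 23, ops, 38), (D, 3, 23, p1, 7), (F, 1, 23, eng, 14), (F, 1, 23, law, 39), (F, 1, 23, mkt, 11), (F, 1, 23, ops, 38), (F, 1, 23, p1, 7)}
Natural join on tid: {(B, 6, 23, eng, 14, Helix, Bo), (B, 6, 23, law, 39, Argo, Zed), (B, 6, 23, law, 39, Echo, Ned), (B, 6, 23, law, 39, Lyra, Hal), (B, 6, 23, p1, 7, Beta, Sam), (C, 4, 23, eng, 14, Helix, Bo), (C, 4, 23, law, 39, Argo, Zed), (C, 4, 23, law, 39, Echo, Ned), (C, 4, 23, law, 39, Lyra, Hal), (C, 4, 23, p1, 7, Beta, Sam), (D, 3, 23, eng, 14, Helix, Bo), (D, 3, 23, law, 39, Argo, Zed), (D, 3, 23, law, 39, Echo, Ned), (D, 3, 23, law, 39, Lyra, Hal), (D, 3, 23, p1, 7, Beta, Sam), (F, 1, 23, eng, 14, Helix, Bo), (F, 1, 23, law, 39, Argo, Zed), (F, 1, 23, law, 39, Echo, Ned), (F, 1, 23, law, 39, Lyra, Hal), (F, 1, 23, p1, 7, Beta, Sam)}
σ[credits >= 1]: keep tuples satisfying credits >= 1 → {(B, 6, 23, eng, 14, Helix, Bo), (B, 6, 23, law, 39, Argo, Zed), (B, 6, 23, law, 39, Echo, Ned), (B, 6, 23, law, 39, Lyra, Hal), (B, 6, 23, p1, 7, Beta, Sam), (C, 4, 23, eng, 14, Helix, Bo), (C, 4, 23, law, 39, Argo, Zed), (C, 4, 23, law, 39, Echo, Ned), (C, 4, 23, law, 39, Lyra, Hal), (C, 4, 23, p1, 7, Beta, Sam), (D, 3, 23, eng, 14, Helix, Bo), (D, 3, 23, law, 39, Argo, Zed), (D, 3, 23, law, 39, Echo, Ned), (D, 3, 23, law, 39, Lyra, Hal), (D, 3, 23, p1, 7, Beta, Sam), (F, 1, 23, eng, 14, Helix, Bo), (F, 1, 23, law, 39, Argo, Zed), (F, 1, 23, law, 39, Echo, Ned), (F, 1, 23, law, 39, Lyra, Hal), (F, 1, 23, p1, 7, Beta, Sam)}
Projecting to tid, credits (8 duplicate(s) eliminated): {(14, 1), (14, 3), (14, 4), (14, 6), (39, 1), (39, 3), (39, 4), (39, 6), (7, 1), (7, 3), (7, 4), (7, 6)}

{(14, 1), (14, 3), (14, 4), (14, 6), (39, 1), (39, 3), (39, 4), (39, 6), (7, 1), (7, 3), (7, 4), (7, 6)}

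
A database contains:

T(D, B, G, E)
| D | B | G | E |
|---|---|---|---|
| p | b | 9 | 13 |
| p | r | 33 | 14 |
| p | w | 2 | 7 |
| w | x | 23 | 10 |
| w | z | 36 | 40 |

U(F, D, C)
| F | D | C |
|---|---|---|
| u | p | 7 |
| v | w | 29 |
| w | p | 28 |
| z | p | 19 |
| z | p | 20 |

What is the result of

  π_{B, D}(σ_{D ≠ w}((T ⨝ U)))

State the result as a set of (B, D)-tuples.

Joining T and U on D yields {(p, b, 9, 13, u, 7), (p, b, 9, 13, w, 28), (p, b, 9, 13, z, 19), (p, b, 9, 13, z, 20), (p, r, 33, 14, u, 7), (p, r, 33, 14, w, 28), (p, r, 33, 14, z, 19), (p, r, 33, 14, z, 20), (p, w, 2, 7, u, 7), (p, w, 2, 7, w, 28), (p, w, 2, 7, z, 19), (p, w, 2, 7, z, 20), (w, x, 23, 10, v, 29), (w, z, 36, 40, v, 29)}.
Selection D ≠ w: {(p, b, 9, 13, u, 7), (p, b, 9, 13, w, 28), (p, b, 9, 13, z, 19), (p, b, 9, 13, z, 20), (p, r, 33, 14, u, 7), (p, r, 33, 14, w, 28), (p, r, 33, 14, z, 19), (p, r, 33, 14, z, 20), (p, w, 2, 7, u, 7), (p, w, 2, 7, w, 28), (p, w, 2, 7, z, 19), (p, w, 2, 7, z, 20)}
π_{B, D} gives {(b, p), (r, p), (w, p)} (9 duplicate(s) eliminated).

{(b, p), (r, p), (w, p)}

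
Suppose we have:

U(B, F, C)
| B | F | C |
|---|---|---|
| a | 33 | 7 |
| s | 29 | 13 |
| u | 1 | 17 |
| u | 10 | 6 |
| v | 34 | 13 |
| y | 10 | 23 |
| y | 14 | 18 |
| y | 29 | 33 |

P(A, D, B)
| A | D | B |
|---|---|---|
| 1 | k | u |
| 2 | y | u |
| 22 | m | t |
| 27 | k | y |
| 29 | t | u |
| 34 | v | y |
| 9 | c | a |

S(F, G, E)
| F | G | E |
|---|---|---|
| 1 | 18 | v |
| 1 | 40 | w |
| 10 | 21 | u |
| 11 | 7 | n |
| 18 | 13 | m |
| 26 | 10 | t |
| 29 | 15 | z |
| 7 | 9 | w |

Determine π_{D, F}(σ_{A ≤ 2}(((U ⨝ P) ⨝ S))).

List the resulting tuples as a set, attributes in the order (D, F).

{(k, 1), (k, 10), (y, 1), (y, 10)}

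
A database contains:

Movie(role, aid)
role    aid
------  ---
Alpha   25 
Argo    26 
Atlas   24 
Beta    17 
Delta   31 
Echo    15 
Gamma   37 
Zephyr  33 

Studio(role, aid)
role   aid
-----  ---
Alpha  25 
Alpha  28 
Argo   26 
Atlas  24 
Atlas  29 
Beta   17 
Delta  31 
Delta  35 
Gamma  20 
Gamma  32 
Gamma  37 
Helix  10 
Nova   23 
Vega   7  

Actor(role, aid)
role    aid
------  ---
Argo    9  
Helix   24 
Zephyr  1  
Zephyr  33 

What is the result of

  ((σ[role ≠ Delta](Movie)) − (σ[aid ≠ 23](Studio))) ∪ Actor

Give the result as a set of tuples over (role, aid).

{(Argo, 9), (Echo, 15), (Helix, 24), (Zephyr, 1), (Zephyr, 33)}

Filtering on role ≠ Delta leaves {(Alpha, 25), (Argo, 26), (Atlas, 24), (Beta, 17), (Echo, 15), (Gamma, 37), (Zephyr, 33)}.
Filtering on aid ≠ 23 leaves {(Alpha, 25), (Alpha, 28), (Argo, 26), (Atlas, 24), (Atlas, 29), (Beta, 17), (Delta, 31), (Delta, 35), (Gamma, 20), (Gamma, 32), (Gamma, 37), (Helix, 10), (Vega, 7)}.
Difference: {(Alpha, 25), (Argo, 26), (Atlas, 24), (Beta, 17), (Echo, 15), (Gamma, 37), (Zephyr, 33)} with {(Alpha, 25), (Alpha, 28), (Argo, 26), (Atlas, 24), (Atlas, 29), (Beta, 17), (Delta, 31), (Delta, 35), (Gamma, 20), (Gamma, 32), (Gamma, 37), (Helix, 10), (Vega, 7)} → {(Echo, 15), (Zephyr, 33)}
Union: {(Echo, 15), (Zephyr, 33)} with {(Argo, 9), (Helix, 24), (Zephyr, 1), (Zephyr, 33)} → {(Argo, 9), (Echo, 15), (Helix, 24), (Zephyr, 1), (Zephyr, 33)}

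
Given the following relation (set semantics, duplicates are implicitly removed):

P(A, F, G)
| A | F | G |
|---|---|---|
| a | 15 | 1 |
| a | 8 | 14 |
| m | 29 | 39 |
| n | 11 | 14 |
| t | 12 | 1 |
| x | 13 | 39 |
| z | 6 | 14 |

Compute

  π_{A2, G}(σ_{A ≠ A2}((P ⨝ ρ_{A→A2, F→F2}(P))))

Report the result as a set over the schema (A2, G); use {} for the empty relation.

{(a, 1), (a, 14), (m, 39), (n, 14), (t, 1), (x, 39), (z, 14)}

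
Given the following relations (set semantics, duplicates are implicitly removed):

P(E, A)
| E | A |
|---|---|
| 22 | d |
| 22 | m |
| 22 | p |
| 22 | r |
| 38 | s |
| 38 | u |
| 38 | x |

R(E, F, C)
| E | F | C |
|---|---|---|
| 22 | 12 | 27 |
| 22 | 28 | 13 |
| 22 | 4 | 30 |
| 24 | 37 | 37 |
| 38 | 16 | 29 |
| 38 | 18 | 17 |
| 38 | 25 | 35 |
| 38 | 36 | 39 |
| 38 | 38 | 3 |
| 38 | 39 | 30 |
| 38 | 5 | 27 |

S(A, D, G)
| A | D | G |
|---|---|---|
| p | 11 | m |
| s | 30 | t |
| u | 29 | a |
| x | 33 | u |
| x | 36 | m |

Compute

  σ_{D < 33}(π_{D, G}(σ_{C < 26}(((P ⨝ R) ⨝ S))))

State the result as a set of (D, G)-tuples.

{(11, m), (29, a), (30, t)}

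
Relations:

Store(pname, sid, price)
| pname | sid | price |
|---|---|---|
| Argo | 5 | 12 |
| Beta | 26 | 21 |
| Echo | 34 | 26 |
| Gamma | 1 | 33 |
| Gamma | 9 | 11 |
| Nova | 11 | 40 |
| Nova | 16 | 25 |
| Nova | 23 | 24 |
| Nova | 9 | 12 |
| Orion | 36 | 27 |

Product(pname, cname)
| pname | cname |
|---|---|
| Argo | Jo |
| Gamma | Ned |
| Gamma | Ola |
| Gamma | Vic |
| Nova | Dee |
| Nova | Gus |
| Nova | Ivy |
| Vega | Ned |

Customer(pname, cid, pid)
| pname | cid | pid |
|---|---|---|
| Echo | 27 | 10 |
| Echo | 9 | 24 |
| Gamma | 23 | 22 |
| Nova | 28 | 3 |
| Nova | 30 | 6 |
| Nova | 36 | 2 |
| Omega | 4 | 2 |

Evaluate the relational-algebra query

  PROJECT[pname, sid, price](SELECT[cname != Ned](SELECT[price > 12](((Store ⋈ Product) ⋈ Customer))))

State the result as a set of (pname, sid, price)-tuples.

Joining Store and Product on pname yields {(Argo, 5, 12, Jo), (Gamma, 1, 33, Ned), (Gamma, 1, 33, Ola), (Gamma, 1, 33, Vic), (Gamma, 9, 11, Ned), (Gamma, 9, 11, Ola), (Gamma, 9, 11, Vic), (Nova, 11, 40, Dee), (Nova, 11, 40, Gus), (Nova, 11, 40, Ivy), (Nova, 16, 25, Dee), (Nova, 16, 25, Gus), (Nova, 16, 25, Ivy), (Nova, 23, 24, Dee), (Nova, 23, 24, Gus), (Nova, 23, 24, Ivy), (Nova, 9, 12, Dee), (Nova, 9, 12, Gus), (Nova, 9, 12, Ivy)}.
Joining (Store ⋈ Product) and Customer on pname yields {(Gamma, 1, 33, Ned, 23, 22), (Gamma, 1, 33, Ola, 23, 22), (Gamma, 1, 33, Vic, 23, 22), (Gamma, 9, 11, Ned, 23, 22), (Gamma, 9, 11, Ola, 23, 22), (Gamma, 9, 11, Vic, 23, 22), (Nova, 11, 40, Dee, 28, 3), (Nova, 11, 40, Dee, 30, 6), (Nova, 11, 40, Dee, 36, 2), (Nova, 11, 40, Gus, 28, 3), (Nova, 11, 40, Gus, 30, 6), (Nova, 11, 40, Gus, 36, 2), (Nova, 11, 40, Ivy, 28, 3), (Nova, 11, 40, Ivy, 30, 6), (Nova, 11, 40, Ivy, 36, 2), (Nova, 16, 25, Dee, 28, 3), (Nova, 16, 25, Dee, 30, 6), (Nova, 16, 25, Dee, 36, 2), (Nova, 16, 25, Gus, 28, 3), (Nova, 16, 25, Gus, 30, 6), (Nova, 16, 25, Gus, 36, 2), (Nova, 16, 25, Ivy, 28, 3), (Nova, 16, 25, Ivy, 30, 6), (Nova, 16, 25, Ivy, 36, 2), (Nova, 23, 24, Dee, 28, 3), (Nova, 23, 24, Dee, 30, 6), (Nova, 23, 24, Dee, 36, 2), (Nova, 23, 24, Gus, 28, 3), (Nova, 23, 24, Gus, 30, 6), (Nova, 23, 24, Gus, 36, 2), (Nova, 23, 24, Ivy, 28, 3), (Nova, 23, 24, Ivy, 30, 6), (Nova, 23, 24, Ivy, 36, 2), (Nova, 9, 12, Dee, 28, 3), (Nova, 9, 12, Dee, 30, 6), (Nova, 9, 12, Dee, 36, 2), (Nova, 9, 12, Gus, 28, 3), (Nova, 9, 12, Gus, 30, 6), (Nova, 9, 12, Gus, 36, 2), (Nova, 9, 12, Ivy, 28, 3), (Nova, 9, 12, Ivy, 30, 6), (Nova, 9, 12, Ivy, 36, 2)}.
Apply σ_{price > 12}; surviving tuples: {(Gamma, 1, 33, Ned, 23, 22), (Gamma, 1, 33, Ola, 23, 22), (Gamma, 1, 33, Vic, 23, 22), (Nova, 11, 40, Dee, 28, 3), (Nova, 11, 40, Dee, 30, 6), (Nova, 11, 40, Dee, 36, 2), (Nova, 11, 40, Gus, 28, 3), (Nova, 11, 40, Gus, 30, 6), (Nova, 11, 40, Gus, 36, 2), (Nova, 11, 40, Ivy, 28, 3), (Nova, 11, 40, Ivy, 30, 6), (Nova, 11, 40, Ivy, 36, 2), (Nova, 16, 25, Dee, 28, 3), (Nova, 16, 25, Dee, 30, 6), (Nova, 16, 25, Dee, 36, 2), (Nova, 16, 25, Gus, 28, 3), (Nova, 16, 25, Gus, 30, 6), (Nova, 16, 25, Gus, 36, 2), (Nova, 16, 25, Ivy, 28, 3), (Nova, 16, 25, Ivy, 30, 6), (Nova, 16, 25, Ivy, 36, 2), (Nova, 23, 24, Dee, 28, 3), (Nova, 23, 24, Dee, 30, 6), (Nova, 23, 24, Dee, 36, 2), (Nova, 23, 24, Gus, 28, 3), (Nova, 23, 24, Gus, 30, 6), (Nova, 23, 24, Gus, 36, 2), (Nova, 23, 24, Ivy, 28, 3), (Nova, 23, 24, Ivy, 30, 6), (Nova, 23, 24, Ivy, 36, 2)}
Apply σ_{cname != Ned}; surviving tuples: {(Gamma, 1, 33, Ola, 23, 22), (Gamma, 1, 33, Vic, 23, 22), (Nova, 11, 40, Dee, 28, 3), (Nova, 11, 40, Dee, 30, 6), (Nova, 11, 40, Dee, 36, 2), (Nova, 11, 40, Gus, 28, 3), (Nova, 11, 40, Gus, 30, 6), (Nova, 11, 40, Gus, 36, 2), (Nova, 11, 40, Ivy, 28, 3), (Nova, 11, 40, Ivy, 30, 6), (Nova, 11, 40, Ivy, 36, 2), (Nova, 16, 25, Dee, 28, 3), (Nova, 16, 25, Dee, 30, 6), (Nova, 16, 25, Dee, 36, 2), (Nova, 16, 25, Gus, 28, 3), (Nova, 16, 25, Gus, 30, 6), (Nova, 16, 25, Gus, 36, 2), (Nova, 16, 25, Ivy, 28, 3), (Nova, 16, 25, Ivy, 30, 6), (Nova, 16, 25, Ivy, 36, 2), (Nova, 23, 24, Dee, 28, 3), (Nova, 23, 24, Dee, 30, 6), (Nova, 23, 24, Dee, 36, 2), (Nova, 23, 24, Gus, 28, 3), (Nova, 23, 24, Gus, 30, 6), (Nova, 23, 24, Gus, 36, 2), (Nova, 23, 24, Ivy, 28, 3), (Nova, 23, 24, Ivy, 30, 6), (Nova, 23, 24, Ivy, 36, 2)}
π[pname, sid, price]: project onto (pname, sid, price) (25 duplicate(s) eliminated) → {(Gamma, 1, 33), (Nova, 11, 40), (Nova, 16, 25), (Nova, 23, 24)}

{(Gamma, 1, 33), (Nova, 11, 40), (Nova, 16, 25), (Nova, 23, 24)}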